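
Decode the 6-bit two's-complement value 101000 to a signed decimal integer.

MSB is 1, so the value is negative.
Invert: 010111. Add 1: 011000 = 24. So the value is −24.

-24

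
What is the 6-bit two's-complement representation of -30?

|-30| = 30 = 011110 in 6 bits.
Invert the bits: 100001. Add 1: 100010.

100010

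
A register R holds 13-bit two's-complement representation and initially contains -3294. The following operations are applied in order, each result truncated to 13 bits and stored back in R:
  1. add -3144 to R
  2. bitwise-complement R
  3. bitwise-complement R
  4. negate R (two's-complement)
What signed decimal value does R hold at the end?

-1754

Start: R = -3294 = 1001100100010.
R = -3294 + (-3144) = -6438; wraps to 1754 = 0011011011010
R = NOT 0011011011010 = 1100100100101 = -1755
R = NOT 1100100100101 = 0011011011010 = 1754
R = −(1754) = -1754 = 1100100100110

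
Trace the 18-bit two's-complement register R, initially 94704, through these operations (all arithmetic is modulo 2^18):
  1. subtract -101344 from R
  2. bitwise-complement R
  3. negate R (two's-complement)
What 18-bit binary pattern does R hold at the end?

Start: R = 94704 = 010111000111110000.
R = 94704 − (-101344) = 196048; wraps to -66096 = 101111110111010000
R = NOT 101111110111010000 = 010000001000101111 = 66095
R = −(66095) = -66095 = 101111110111010001

101111110111010001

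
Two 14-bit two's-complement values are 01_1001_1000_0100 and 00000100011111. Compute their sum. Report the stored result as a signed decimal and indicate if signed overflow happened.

01_1001_1000_0100 → 01100110000100 = 6532 (signed)
00000100011111 = 287 (signed)
  01100110000100
+ 00000100011111
= 01101010100011
Result 01101010100011: MSB = 0 → value 6819.
Both addends are non-negative and so is the stored result: no signed overflow.

6819; no overflow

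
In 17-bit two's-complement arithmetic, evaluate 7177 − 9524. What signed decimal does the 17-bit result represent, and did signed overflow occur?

-2347; no overflow

7177 → 00001110000001001
9524 → 00010010100110100
Subtract via negate-and-add: invert 00010010100110100 + 1 = 11101101011001100 (i.e. -9524).
  00001110000001001
+ 11101101011001100
= 11111011011010101
Result 11111011011010101: MSB = 1 → 128725 − 131072 = -2347.
Addends (after negating the subtrahend) have opposite signs, so signed overflow cannot occur.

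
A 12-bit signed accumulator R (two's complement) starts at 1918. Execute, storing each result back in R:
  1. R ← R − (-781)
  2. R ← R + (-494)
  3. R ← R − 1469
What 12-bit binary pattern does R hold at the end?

001011100000

Start: R = 1918 = 011101111110.
R = 1918 − (-781) = 2699; wraps to -1397 = 101010001011
R = -1397 + (-494) = -1891 = 100010011101
R = -1891 − 1469 = -3360; wraps to 736 = 001011100000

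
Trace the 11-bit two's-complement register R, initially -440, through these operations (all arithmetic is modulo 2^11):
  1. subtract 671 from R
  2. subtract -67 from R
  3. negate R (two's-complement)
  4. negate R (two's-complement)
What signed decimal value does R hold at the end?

1004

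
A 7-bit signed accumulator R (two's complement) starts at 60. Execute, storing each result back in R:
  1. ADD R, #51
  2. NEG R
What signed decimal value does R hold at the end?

17

Start: R = 60 = 0111100.
R = 60 + 51 = 111; wraps to -17 = 1101111
R = −(-17) = 17 = 0010001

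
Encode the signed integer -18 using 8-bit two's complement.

|-18| = 18 = 00010010 in 8 bits.
Invert the bits: 11101101. Add 1: 11101110.

11101110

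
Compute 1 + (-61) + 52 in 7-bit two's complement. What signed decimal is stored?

1 + (-61) = -60 (1000100)
-60 + 52 = -8 (1111000)

-8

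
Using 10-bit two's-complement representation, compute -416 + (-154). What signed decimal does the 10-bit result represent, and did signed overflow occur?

-416 → 1001100000
-154 → 1101100110
  1001100000
+ 1101100110
= 0111000110  (discard carry-out 1)
Result 0111000110: MSB = 0 → value 454.
Both addends are negative but the stored result is non-negative: signed overflow. The true value -416 + (-154) = -570 lies outside [-512, 511].

454; overflow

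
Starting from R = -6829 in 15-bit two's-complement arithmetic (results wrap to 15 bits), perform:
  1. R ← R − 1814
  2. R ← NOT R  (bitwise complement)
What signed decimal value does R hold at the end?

8642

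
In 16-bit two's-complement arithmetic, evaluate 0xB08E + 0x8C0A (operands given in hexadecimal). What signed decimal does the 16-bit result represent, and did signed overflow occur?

0xB08E = 1011000010001110 = -20338 (signed)
0x8C0A = 1000110000001010 = -29686 (signed)
  1011000010001110
+ 1000110000001010
= 0011110010011000  (discard carry-out 1)
Result 0011110010011000: MSB = 0 → value 15512.
Both addends are negative but the stored result is non-negative: signed overflow. The true value -20338 + (-29686) = -50024 lies outside [-32768, 32767].

15512; overflow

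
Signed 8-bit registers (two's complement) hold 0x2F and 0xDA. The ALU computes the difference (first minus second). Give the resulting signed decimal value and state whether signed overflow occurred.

0x2F = 00101111 = 47 (signed)
0xDA = 11011010 = -38 (signed)
Subtract via negate-and-add: invert 11011010 + 1 = 00100110 (i.e. 38).
  00101111
+ 00100110
= 01010101
Result 01010101: MSB = 0 → value 85.
Both addends (after negating the subtrahend) are non-negative and so is the stored result: no signed overflow.

85; no overflow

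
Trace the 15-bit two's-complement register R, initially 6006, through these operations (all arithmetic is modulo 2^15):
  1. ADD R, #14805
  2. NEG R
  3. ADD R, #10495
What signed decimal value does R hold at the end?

-10316

Start: R = 6006 = 001011101110110.
R = 6006 + 14805 = 20811; wraps to -11957 = 101000101001011
R = −(-11957) = 11957 = 010111010110101
R = 11957 + 10495 = 22452; wraps to -10316 = 101011110110100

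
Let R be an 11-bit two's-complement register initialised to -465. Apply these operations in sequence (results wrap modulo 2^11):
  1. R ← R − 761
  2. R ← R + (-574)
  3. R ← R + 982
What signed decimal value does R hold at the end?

Start: R = -465 = 11000101111.
R = -465 − 761 = -1226; wraps to 822 = 01100110110
R = 822 + (-574) = 248 = 00011111000
R = 248 + 982 = 1230; wraps to -818 = 10011001110

-818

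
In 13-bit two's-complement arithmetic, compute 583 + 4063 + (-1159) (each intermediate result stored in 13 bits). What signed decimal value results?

3487

583 + 4063 = 4646 → wraps to -3546 (1001000100110)
-3546 + (-1159) = -4705 → wraps to 3487 (0110110011111)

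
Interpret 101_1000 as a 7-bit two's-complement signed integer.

MSB is 1, so the value is negative.
Invert: 0100111. Add 1: 0101000 = 40. So the value is −40.

-40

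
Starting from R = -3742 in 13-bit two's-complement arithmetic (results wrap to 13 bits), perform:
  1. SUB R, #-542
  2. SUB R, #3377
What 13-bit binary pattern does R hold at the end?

0011001001111

Start: R = -3742 = 1000101100010.
R = -3742 − (-542) = -3200 = 1001110000000
R = -3200 − 3377 = -6577; wraps to 1615 = 0011001001111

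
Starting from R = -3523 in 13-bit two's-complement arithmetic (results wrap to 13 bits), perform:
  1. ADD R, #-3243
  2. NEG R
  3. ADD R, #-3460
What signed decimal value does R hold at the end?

3306

Start: R = -3523 = 1001000111101.
R = -3523 + (-3243) = -6766; wraps to 1426 = 0010110010010
R = −(1426) = -1426 = 1101001101110
R = -1426 + (-3460) = -4886; wraps to 3306 = 0110011101010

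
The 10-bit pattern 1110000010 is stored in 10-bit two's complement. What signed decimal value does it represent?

MSB is 1, so the value is negative.
Unsigned reading: 898. Subtract 2^10 = 1024: 898 − 1024 = -126.

-126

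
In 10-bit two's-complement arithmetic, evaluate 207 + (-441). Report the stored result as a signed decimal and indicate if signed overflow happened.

207 → 0011001111
-441 → 1001000111
  0011001111
+ 1001000111
= 1100010110
Result 1100010110: MSB = 1 → 790 − 1024 = -234.
Addends have opposite signs, so signed overflow cannot occur.

-234; no overflow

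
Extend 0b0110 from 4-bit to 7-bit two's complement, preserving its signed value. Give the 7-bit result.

0000110

MSB of 0110 is 0; replicate it into the new high bits.
000|0110 → 0000110 (still 6).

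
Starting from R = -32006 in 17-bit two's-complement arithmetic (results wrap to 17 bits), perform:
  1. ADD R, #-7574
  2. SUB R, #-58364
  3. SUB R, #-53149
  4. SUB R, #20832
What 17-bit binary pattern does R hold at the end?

01100011110011101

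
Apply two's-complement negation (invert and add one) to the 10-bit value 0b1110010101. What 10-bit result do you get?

Invert: 0001101010. Add 1: 0001101011.
Check: 1110010101 = -107, 0001101011 = 107.

0001101011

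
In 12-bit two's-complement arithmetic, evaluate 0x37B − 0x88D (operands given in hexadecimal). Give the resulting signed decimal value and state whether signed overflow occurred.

0x37B = 001101111011 = 891 (signed)
0x88D = 100010001101 = -1907 (signed)
Subtract via negate-and-add: invert 100010001101 + 1 = 011101110011 (i.e. 1907).
  001101111011
+ 011101110011
= 101011101110
Result 101011101110: MSB = 1 → 2798 − 4096 = -1298.
Both addends (after negating the subtrahend) are non-negative but the stored result is negative: signed overflow. The true value 891 − (-1907) = 2798 lies outside [-2048, 2047].

-1298; overflow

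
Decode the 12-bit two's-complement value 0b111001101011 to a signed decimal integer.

-405

MSB is 1, so the value is negative.
Unsigned reading: 3691. Subtract 2^12 = 4096: 3691 − 4096 = -405.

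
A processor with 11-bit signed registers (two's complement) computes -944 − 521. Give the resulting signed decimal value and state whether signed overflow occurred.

583; overflow

-944 → 10001010000
521 → 01000001001
Subtract via negate-and-add: invert 01000001001 + 1 = 10111110111 (i.e. -521).
  10001010000
+ 10111110111
= 01001000111  (discard carry-out 1)
Result 01001000111: MSB = 0 → value 583.
Both addends (after negating the subtrahend) are negative but the stored result is non-negative: signed overflow. The true value -944 − 521 = -1465 lies outside [-1024, 1023].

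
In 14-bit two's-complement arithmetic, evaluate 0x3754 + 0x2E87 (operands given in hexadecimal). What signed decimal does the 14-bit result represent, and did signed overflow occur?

0x3754 = 11011101010100 = -2220 (signed)
0x2E87 = 10111010000111 = -4473 (signed)
  11011101010100
+ 10111010000111
= 10010111011011  (discard carry-out 1)
Result 10010111011011: MSB = 1 → 9691 − 16384 = -6693.
Both addends are negative and so is the stored result: no signed overflow.

-6693; no overflow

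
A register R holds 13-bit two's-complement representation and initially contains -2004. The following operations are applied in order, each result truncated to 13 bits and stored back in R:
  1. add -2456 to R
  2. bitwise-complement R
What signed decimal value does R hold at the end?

-3733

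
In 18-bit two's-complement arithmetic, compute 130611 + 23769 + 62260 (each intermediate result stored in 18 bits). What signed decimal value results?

-45504

130611 + 23769 = 154380 → wraps to -107764 (100101101100001100)
-107764 + 62260 = -45504 (110100111001000000)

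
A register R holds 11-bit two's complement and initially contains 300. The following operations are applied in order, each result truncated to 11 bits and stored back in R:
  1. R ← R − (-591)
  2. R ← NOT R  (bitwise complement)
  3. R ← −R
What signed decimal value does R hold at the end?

Start: R = 300 = 00100101100.
R = 300 − (-591) = 891 = 01101111011
R = NOT 01101111011 = 10010000100 = -892
R = −(-892) = 892 = 01101111100

892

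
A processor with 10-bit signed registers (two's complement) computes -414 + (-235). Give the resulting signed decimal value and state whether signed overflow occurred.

-414 → 1001100010
-235 → 1100010101
  1001100010
+ 1100010101
= 0101110111  (discard carry-out 1)
Result 0101110111: MSB = 0 → value 375.
Both addends are negative but the stored result is non-negative: signed overflow. The true value -414 + (-235) = -649 lies outside [-512, 511].

375; overflow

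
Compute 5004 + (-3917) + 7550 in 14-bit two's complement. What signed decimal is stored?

-7747

5004 + (-3917) = 1087 (00010000111111)
1087 + 7550 = 8637 → wraps to -7747 (10000110111101)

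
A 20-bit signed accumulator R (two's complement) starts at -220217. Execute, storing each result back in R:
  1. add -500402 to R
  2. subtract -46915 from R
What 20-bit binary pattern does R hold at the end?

Start: R = -220217 = 11001010001111000111.
R = -220217 + (-500402) = -720619; wraps to 327957 = 01010000000100010101
R = 327957 − (-46915) = 374872 = 01011011100001011000

01011011100001011000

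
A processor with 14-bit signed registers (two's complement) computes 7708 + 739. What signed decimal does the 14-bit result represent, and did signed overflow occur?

-7937; overflow

7708 → 01111000011100
739 → 00001011100011
  01111000011100
+ 00001011100011
= 10000011111111
Result 10000011111111: MSB = 1 → 8447 − 16384 = -7937.
Both addends are non-negative but the stored result is negative: signed overflow. The true value 7708 + 739 = 8447 lies outside [-8192, 8191].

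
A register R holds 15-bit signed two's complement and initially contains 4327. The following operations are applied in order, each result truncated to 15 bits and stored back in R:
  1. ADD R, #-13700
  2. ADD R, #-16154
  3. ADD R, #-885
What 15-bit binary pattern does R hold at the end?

Start: R = 4327 = 001000011100111.
R = 4327 + (-13700) = -9373 = 101101101100011
R = -9373 + (-16154) = -25527; wraps to 7241 = 001110001001001
R = 7241 + (-885) = 6356 = 001100011010100

001100011010100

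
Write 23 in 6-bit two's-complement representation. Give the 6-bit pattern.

010111

23 is non-negative, so write it directly in 6 bits: 010111.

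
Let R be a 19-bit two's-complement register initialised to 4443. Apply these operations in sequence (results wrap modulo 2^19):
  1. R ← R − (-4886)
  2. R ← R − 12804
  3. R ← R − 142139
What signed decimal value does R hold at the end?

Start: R = 4443 = 0000001000101011011.
R = 4443 − (-4886) = 9329 = 0000010010001110001
R = 9329 − 12804 = -3475 = 1111111001001101101
R = -3475 − 142139 = -145614 = 1011100011100110010

-145614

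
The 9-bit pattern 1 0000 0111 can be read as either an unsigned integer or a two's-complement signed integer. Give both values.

Unsigned: 100000111 = 263.
Signed: MSB=1 → 263 − 512 = -249.

unsigned = 263, signed = -249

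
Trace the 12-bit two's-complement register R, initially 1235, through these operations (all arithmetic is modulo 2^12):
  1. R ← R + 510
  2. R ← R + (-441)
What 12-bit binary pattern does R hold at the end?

010100011000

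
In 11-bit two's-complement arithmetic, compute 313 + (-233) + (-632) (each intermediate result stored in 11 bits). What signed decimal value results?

-552

313 + (-233) = 80 (00001010000)
80 + (-632) = -552 (10111011000)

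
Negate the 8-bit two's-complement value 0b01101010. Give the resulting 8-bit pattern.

Invert: 10010101. Add 1: 10010110.
Check: 01101010 = 106, 10010110 = -106.

10010110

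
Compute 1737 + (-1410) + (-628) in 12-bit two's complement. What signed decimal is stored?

-301

1737 + (-1410) = 327 (000101000111)
327 + (-628) = -301 (111011010011)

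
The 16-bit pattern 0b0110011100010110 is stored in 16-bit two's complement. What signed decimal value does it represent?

26390

MSB is 0, so the value is non-negative: 0110011100010110 = 26390.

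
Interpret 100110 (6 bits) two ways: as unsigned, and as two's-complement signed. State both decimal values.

unsigned = 38, signed = -26

Unsigned: 100110 = 38.
Signed: MSB=1 → 38 − 64 = -26.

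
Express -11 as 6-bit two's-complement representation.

|-11| = 11 = 001011 in 6 bits.
Invert the bits: 110100. Add 1: 110101.
Check: 110101 reads as 53 − 64 = -11.

110101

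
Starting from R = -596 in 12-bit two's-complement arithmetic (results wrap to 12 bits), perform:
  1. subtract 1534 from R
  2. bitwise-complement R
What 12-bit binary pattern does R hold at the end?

Start: R = -596 = 110110101100.
R = -596 − 1534 = -2130; wraps to 1966 = 011110101110
R = NOT 011110101110 = 100001010001 = -1967

100001010001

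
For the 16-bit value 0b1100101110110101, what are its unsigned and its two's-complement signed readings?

unsigned = 52149, signed = -13387

Unsigned: 1100101110110101 = 52149.
Signed: MSB=1 → 52149 − 65536 = -13387.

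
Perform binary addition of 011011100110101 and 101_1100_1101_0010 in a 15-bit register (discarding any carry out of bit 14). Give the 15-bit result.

  011011100110101
+ 101110011010010
= 001010000000111  (discard carry-out 1)

001010000000111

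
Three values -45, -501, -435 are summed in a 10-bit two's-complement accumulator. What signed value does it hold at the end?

43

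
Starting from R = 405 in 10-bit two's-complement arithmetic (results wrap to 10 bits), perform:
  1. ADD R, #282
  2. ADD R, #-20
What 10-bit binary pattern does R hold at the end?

1010011011

Start: R = 405 = 0110010101.
R = 405 + 282 = 687; wraps to -337 = 1010101111
R = -337 + (-20) = -357 = 1010011011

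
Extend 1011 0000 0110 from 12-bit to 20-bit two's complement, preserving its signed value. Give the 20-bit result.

11111111101100000110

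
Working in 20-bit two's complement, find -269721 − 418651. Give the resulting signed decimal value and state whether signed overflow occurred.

360204; overflow

-269721 → 10111110001001100111
418651 → 01100110001101011011
Subtract via negate-and-add: invert 01100110001101011011 + 1 = 10011001110010100101 (i.e. -418651).
  10111110001001100111
+ 10011001110010100101
= 01010111111100001100  (discard carry-out 1)
Result 01010111111100001100: MSB = 0 → value 360204.
Both addends (after negating the subtrahend) are negative but the stored result is non-negative: signed overflow. The true value -269721 − 418651 = -688372 lies outside [-524288, 524287].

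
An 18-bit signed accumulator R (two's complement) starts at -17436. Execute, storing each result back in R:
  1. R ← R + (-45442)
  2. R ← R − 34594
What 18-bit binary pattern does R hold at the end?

Start: R = -17436 = 111011101111100100.
R = -17436 + (-45442) = -62878 = 110000101001100010
R = -62878 − 34594 = -97472 = 101000001101000000

101000001101000000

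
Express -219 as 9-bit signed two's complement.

|-219| = 219 = 011011011 in 9 bits.
Invert the bits: 100100100. Add 1: 100100101.
Check: 100100101 reads as 293 − 512 = -219.

100100101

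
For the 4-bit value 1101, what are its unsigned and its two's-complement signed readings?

Unsigned: 1101 = 13.
Signed: MSB=1 → 13 − 16 = -3.

unsigned = 13, signed = -3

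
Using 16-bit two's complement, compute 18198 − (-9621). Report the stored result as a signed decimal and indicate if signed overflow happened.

27819; no overflow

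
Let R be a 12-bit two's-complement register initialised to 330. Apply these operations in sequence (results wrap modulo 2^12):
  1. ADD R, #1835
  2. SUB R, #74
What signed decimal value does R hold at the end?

-2005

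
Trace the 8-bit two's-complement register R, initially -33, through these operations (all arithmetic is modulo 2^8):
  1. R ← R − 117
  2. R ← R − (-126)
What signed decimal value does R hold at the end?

-24

Start: R = -33 = 11011111.
R = -33 − 117 = -150; wraps to 106 = 01101010
R = 106 − (-126) = 232; wraps to -24 = 11101000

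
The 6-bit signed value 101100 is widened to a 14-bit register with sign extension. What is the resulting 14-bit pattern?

MSB of 101100 is 1; replicate it into the new high bits.
11111111|101100 → 11111111101100 (still -20).

11111111101100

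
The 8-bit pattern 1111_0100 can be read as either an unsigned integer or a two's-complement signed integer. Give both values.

unsigned = 244, signed = -12

Unsigned: 11110100 = 244.
Signed: MSB=1 → 244 − 256 = -12.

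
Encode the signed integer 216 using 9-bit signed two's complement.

011011000

216 is non-negative, so write it directly in 9 bits: 011011000.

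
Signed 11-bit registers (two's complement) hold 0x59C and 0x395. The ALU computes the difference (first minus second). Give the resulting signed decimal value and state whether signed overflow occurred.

0x59C = 10110011100 = -612 (signed)
0x395 = 01110010101 = 917 (signed)
Subtract via negate-and-add: invert 01110010101 + 1 = 10001101011 (i.e. -917).
  10110011100
+ 10001101011
= 01000000111  (discard carry-out 1)
Result 01000000111: MSB = 0 → value 519.
Both addends (after negating the subtrahend) are negative but the stored result is non-negative: signed overflow. The true value -612 − 917 = -1529 lies outside [-1024, 1023].

519; overflow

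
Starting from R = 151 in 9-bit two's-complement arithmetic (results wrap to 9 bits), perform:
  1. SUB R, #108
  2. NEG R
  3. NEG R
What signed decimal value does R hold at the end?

Start: R = 151 = 010010111.
R = 151 − 108 = 43 = 000101011
R = −(43) = -43 = 111010101
R = −(-43) = 43 = 000101011

43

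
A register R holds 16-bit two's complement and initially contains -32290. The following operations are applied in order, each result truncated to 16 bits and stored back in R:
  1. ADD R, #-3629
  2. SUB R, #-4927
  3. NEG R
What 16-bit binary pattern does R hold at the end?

Start: R = -32290 = 1000000111011110.
R = -32290 + (-3629) = -35919; wraps to 29617 = 0111001110110001
R = 29617 − (-4927) = 34544; wraps to -30992 = 1000011011110000
R = −(-30992) = 30992 = 0111100100010000

0111100100010000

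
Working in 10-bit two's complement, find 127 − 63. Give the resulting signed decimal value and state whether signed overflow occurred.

64; no overflow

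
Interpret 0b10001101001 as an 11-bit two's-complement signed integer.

MSB is 1, so the value is negative.
Unsigned reading: 1129. Subtract 2^11 = 2048: 1129 − 2048 = -919.

-919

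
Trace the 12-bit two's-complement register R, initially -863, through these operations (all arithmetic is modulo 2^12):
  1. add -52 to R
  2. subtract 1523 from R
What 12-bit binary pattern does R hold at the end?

011001111010

Start: R = -863 = 110010100001.
R = -863 + (-52) = -915 = 110001101101
R = -915 − 1523 = -2438; wraps to 1658 = 011001111010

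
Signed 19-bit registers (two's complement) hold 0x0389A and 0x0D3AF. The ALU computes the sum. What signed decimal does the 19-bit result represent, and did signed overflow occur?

0x0389A = 0000011100010011010 = 14490 (signed)
0x0D3AF = 0001101001110101111 = 54191 (signed)
  0000011100010011010
+ 0001101001110101111
= 0010000110001001001
Result 0010000110001001001: MSB = 0 → value 68681.
Both addends are non-negative and so is the stored result: no signed overflow.

68681; no overflow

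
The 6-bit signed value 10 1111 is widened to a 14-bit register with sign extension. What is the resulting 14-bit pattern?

MSB of 101111 is 1; replicate it into the new high bits.
11111111|101111 → 11111111101111 (still -17).

11111111101111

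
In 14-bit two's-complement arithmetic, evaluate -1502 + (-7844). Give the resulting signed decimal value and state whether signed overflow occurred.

7038; overflow

-1502 → 11101000100010
-7844 → 10000101011100
  11101000100010
+ 10000101011100
= 01101101111110  (discard carry-out 1)
Result 01101101111110: MSB = 0 → value 7038.
Both addends are negative but the stored result is non-negative: signed overflow. The true value -1502 + (-7844) = -9346 lies outside [-8192, 8191].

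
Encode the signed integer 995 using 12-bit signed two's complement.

995 is non-negative, so write it directly in 12 bits: 001111100011.

001111100011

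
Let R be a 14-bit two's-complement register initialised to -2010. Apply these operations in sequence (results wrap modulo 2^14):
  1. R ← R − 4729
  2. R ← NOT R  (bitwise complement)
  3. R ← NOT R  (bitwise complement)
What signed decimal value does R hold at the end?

-6739

Start: R = -2010 = 11100000100110.
R = -2010 − 4729 = -6739 = 10010110101101
R = NOT 10010110101101 = 01101001010010 = 6738
R = NOT 01101001010010 = 10010110101101 = -6739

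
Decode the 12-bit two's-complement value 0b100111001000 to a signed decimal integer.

MSB is 1, so the value is negative.
Unsigned reading: 2504. Subtract 2^12 = 4096: 2504 − 4096 = -1592.

-1592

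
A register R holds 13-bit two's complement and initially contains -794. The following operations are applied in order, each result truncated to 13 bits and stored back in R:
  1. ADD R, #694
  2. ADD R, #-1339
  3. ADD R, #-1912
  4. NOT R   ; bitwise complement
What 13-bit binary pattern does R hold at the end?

0110100010110

Start: R = -794 = 1110011100110.
R = -794 + 694 = -100 = 1111110011100
R = -100 + (-1339) = -1439 = 1101001100001
R = -1439 + (-1912) = -3351 = 1001011101001
R = NOT 1001011101001 = 0110100010110 = 3350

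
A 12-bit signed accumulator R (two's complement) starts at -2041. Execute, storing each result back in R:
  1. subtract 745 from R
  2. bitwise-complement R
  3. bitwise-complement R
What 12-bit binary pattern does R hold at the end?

010100011110

Start: R = -2041 = 100000000111.
R = -2041 − 745 = -2786; wraps to 1310 = 010100011110
R = NOT 010100011110 = 101011100001 = -1311
R = NOT 101011100001 = 010100011110 = 1310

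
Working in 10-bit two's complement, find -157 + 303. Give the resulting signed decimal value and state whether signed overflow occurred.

146; no overflow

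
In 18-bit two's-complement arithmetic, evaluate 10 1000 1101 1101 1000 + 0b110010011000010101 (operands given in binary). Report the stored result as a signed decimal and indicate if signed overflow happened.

111597; overflow

10 1000 1101 1101 1000 → 101000110111011000 = -94760 (signed)
0b110010011000010101 → 110010011000010101 = -55787 (signed)
  101000110111011000
+ 110010011000010101
= 011011001111101101  (discard carry-out 1)
Result 011011001111101101: MSB = 0 → value 111597.
Both addends are negative but the stored result is non-negative: signed overflow. The true value -94760 + (-55787) = -150547 lies outside [-131072, 131071].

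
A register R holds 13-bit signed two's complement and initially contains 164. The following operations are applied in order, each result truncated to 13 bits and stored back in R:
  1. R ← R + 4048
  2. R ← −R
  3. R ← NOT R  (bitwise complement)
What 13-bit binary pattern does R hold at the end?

1000001110011

Start: R = 164 = 0000010100100.
R = 164 + 4048 = 4212; wraps to -3980 = 1000001110100
R = −(-3980) = 3980 = 0111110001100
R = NOT 0111110001100 = 1000001110011 = -3981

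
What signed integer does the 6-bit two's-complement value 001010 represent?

MSB is 0, so the value is non-negative: 001010 = 10.

10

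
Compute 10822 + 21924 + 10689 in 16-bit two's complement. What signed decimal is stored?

10822 + 21924 = 32746 (0111111111101010)
32746 + 10689 = 43435 → wraps to -22101 (1010100110101011)

-22101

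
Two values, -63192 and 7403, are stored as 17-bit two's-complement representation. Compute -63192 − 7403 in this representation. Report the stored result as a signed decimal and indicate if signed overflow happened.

60477; overflow

-63192 → 10000100100101000
7403 → 00001110011101011
Subtract via negate-and-add: invert 00001110011101011 + 1 = 11110001100010101 (i.e. -7403).
  10000100100101000
+ 11110001100010101
= 01110110000111101  (discard carry-out 1)
Result 01110110000111101: MSB = 0 → value 60477.
Both addends (after negating the subtrahend) are negative but the stored result is non-negative: signed overflow. The true value -63192 − 7403 = -70595 lies outside [-65536, 65535].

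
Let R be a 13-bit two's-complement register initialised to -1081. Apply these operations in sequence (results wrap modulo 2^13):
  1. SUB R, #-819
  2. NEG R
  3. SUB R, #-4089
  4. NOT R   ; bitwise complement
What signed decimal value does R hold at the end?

3840

Start: R = -1081 = 1101111000111.
R = -1081 − (-819) = -262 = 1111011111010
R = −(-262) = 262 = 0000100000110
R = 262 − (-4089) = 4351; wraps to -3841 = 1000011111111
R = NOT 1000011111111 = 0111100000000 = 3840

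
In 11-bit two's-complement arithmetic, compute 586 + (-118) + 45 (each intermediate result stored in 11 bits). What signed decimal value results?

513

586 + (-118) = 468 (00111010100)
468 + 45 = 513 (01000000001)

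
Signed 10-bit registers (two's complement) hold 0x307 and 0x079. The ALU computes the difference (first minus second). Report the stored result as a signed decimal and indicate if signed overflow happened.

-370; no overflow

0x307 = 1100000111 = -249 (signed)
0x079 = 0001111001 = 121 (signed)
Subtract via negate-and-add: invert 0001111001 + 1 = 1110000111 (i.e. -121).
  1100000111
+ 1110000111
= 1010001110  (discard carry-out 1)
Result 1010001110: MSB = 1 → 654 − 1024 = -370.
Both addends (after negating the subtrahend) are negative and so is the stored result: no signed overflow.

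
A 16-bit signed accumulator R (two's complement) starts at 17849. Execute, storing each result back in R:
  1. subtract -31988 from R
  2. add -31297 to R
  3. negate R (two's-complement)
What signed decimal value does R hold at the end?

Start: R = 17849 = 0100010110111001.
R = 17849 − (-31988) = 49837; wraps to -15699 = 1100001010101101
R = -15699 + (-31297) = -46996; wraps to 18540 = 0100100001101100
R = −(18540) = -18540 = 1011011110010100

-18540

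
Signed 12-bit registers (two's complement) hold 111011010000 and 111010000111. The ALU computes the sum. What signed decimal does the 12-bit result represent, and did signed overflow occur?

-681; no overflow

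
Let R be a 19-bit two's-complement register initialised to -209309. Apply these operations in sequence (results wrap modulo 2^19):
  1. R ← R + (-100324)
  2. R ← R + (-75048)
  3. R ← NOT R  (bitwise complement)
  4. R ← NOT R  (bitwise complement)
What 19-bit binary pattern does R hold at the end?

0100010000101010111

Start: R = -209309 = 1001100111001100011.
R = -209309 + (-100324) = -309633; wraps to 214655 = 0110100011001111111
R = 214655 + (-75048) = 139607 = 0100010000101010111
R = NOT 0100010000101010111 = 1011101111010101000 = -139608
R = NOT 1011101111010101000 = 0100010000101010111 = 139607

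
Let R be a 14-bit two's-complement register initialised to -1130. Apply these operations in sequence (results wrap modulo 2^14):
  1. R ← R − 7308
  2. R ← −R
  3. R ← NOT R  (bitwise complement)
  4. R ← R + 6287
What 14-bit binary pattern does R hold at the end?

11011110011000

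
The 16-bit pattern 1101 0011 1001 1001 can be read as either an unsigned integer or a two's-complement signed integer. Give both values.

unsigned = 54169, signed = -11367

Unsigned: 1101001110011001 = 54169.
Signed: MSB=1 → 54169 − 65536 = -11367.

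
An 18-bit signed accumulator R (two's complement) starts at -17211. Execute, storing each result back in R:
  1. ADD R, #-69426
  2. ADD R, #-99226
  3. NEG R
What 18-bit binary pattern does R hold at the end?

101101011000000111

Start: R = -17211 = 111011110011000101.
R = -17211 + (-69426) = -86637 = 101010110110010011
R = -86637 + (-99226) = -185863; wraps to 76281 = 010010100111111001
R = −(76281) = -76281 = 101101011000000111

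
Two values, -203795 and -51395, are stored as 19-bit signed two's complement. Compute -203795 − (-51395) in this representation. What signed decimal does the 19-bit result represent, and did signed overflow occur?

-203795 → 1001110001111101101
-51395 → 1110011011100111101
Subtract via negate-and-add: invert 1110011011100111101 + 1 = 0001100100011000011 (i.e. 51395).
  1001110001111101101
+ 0001100100011000011
= 1011010110010110000
Result 1011010110010110000: MSB = 1 → 371888 − 524288 = -152400.
Addends (after negating the subtrahend) have opposite signs, so signed overflow cannot occur.

-152400; no overflow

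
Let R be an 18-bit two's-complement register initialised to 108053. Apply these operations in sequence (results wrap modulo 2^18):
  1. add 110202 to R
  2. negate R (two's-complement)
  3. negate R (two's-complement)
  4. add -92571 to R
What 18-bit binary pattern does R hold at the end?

011110101011110100

Start: R = 108053 = 011010011000010101.
R = 108053 + 110202 = 218255; wraps to -43889 = 110101010010001111
R = −(-43889) = 43889 = 001010101101110001
R = −(43889) = -43889 = 110101010010001111
R = -43889 + (-92571) = -136460; wraps to 125684 = 011110101011110100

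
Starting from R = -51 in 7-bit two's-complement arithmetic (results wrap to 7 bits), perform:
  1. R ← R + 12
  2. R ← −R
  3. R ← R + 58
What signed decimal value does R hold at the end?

-31

Start: R = -51 = 1001101.
R = -51 + 12 = -39 = 1011001
R = −(-39) = 39 = 0100111
R = 39 + 58 = 97; wraps to -31 = 1100001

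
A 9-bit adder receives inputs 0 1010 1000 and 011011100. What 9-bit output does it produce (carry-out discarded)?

110000100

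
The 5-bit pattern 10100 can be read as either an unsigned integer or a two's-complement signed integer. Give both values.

Unsigned: 10100 = 20.
Signed: MSB=1 → 20 − 32 = -12.

unsigned = 20, signed = -12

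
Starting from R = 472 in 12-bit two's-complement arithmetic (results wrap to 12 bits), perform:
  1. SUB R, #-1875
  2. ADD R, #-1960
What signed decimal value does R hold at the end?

387

Start: R = 472 = 000111011000.
R = 472 − (-1875) = 2347; wraps to -1749 = 100100101011
R = -1749 + (-1960) = -3709; wraps to 387 = 000110000011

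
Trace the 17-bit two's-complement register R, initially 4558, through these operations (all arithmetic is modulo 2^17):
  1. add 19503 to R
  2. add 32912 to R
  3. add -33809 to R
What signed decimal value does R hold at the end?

Start: R = 4558 = 00001000111001110.
R = 4558 + 19503 = 24061 = 00101110111111101
R = 24061 + 32912 = 56973 = 01101111010001101
R = 56973 + (-33809) = 23164 = 00101101001111100

23164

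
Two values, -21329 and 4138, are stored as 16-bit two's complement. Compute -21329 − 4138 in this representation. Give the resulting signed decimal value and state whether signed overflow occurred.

-25467; no overflow

-21329 → 1010110010101111
4138 → 0001000000101010
Subtract via negate-and-add: invert 0001000000101010 + 1 = 1110111111010110 (i.e. -4138).
  1010110010101111
+ 1110111111010110
= 1001110010000101  (discard carry-out 1)
Result 1001110010000101: MSB = 1 → 40069 − 65536 = -25467.
Both addends (after negating the subtrahend) are negative and so is the stored result: no signed overflow.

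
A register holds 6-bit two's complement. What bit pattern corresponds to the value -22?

|-22| = 22 = 010110 in 6 bits.
Invert the bits: 101001. Add 1: 101010.

101010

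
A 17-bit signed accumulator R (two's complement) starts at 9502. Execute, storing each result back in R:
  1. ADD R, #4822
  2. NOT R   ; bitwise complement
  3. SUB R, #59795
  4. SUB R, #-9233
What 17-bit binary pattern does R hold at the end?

Start: R = 9502 = 00010010100011110.
R = 9502 + 4822 = 14324 = 00011011111110100
R = NOT 00011011111110100 = 11100100000001011 = -14325
R = -14325 − 59795 = -74120; wraps to 56952 = 01101111001111000
R = 56952 − (-9233) = 66185; wraps to -64887 = 10000001010001001

10000001010001001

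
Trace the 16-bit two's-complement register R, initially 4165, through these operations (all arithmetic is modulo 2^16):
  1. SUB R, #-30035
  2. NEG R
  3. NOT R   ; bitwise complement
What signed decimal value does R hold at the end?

-31337

Start: R = 4165 = 0001000001000101.
R = 4165 − (-30035) = 34200; wraps to -31336 = 1000010110011000
R = −(-31336) = 31336 = 0111101001101000
R = NOT 0111101001101000 = 1000010110010111 = -31337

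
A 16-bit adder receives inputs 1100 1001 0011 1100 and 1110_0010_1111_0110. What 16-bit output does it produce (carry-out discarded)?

  1100100100111100
+ 1110001011110110
= 1010110000110010  (discard carry-out 1)

1010110000110010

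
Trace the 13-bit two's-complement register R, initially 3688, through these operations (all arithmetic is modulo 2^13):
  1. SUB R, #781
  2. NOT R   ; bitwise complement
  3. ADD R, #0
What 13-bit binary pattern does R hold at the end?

1010010100100

Start: R = 3688 = 0111001101000.
R = 3688 − 781 = 2907 = 0101101011011
R = NOT 0101101011011 = 1010010100100 = -2908
R = -2908 + 0 = -2908 = 1010010100100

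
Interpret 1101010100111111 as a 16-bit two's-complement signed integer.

MSB is 1, so the value is negative.
Invert: 0010101011000000. Add 1: 0010101011000001 = 10945. So the value is −10945.

-10945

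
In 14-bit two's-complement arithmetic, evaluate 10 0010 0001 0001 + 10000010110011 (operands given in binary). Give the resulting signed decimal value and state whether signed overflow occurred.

708; overflow

10 0010 0001 0001 → 10001000010001 = -7663 (signed)
10000010110011 = -8013 (signed)
  10001000010001
+ 10000010110011
= 00001011000100  (discard carry-out 1)
Result 00001011000100: MSB = 0 → value 708.
Both addends are negative but the stored result is non-negative: signed overflow. The true value -7663 + (-8013) = -15676 lies outside [-8192, 8191].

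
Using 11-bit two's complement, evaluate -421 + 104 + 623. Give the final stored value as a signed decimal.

306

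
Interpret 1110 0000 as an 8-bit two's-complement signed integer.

-32

MSB is 1, so the value is negative.
Unsigned reading: 224. Subtract 2^8 = 256: 224 − 256 = -32.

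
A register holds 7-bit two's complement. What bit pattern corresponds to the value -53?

1001011

|-53| = 53 = 0110101 in 7 bits.
Invert the bits: 1001010. Add 1: 1001011.
Check: 1001011 reads as 75 − 128 = -53.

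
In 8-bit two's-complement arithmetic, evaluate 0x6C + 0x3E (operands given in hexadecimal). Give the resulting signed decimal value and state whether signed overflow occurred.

-86; overflow

0x6C = 01101100 = 108 (signed)
0x3E = 00111110 = 62 (signed)
  01101100
+ 00111110
= 10101010
Result 10101010: MSB = 1 → 170 − 256 = -86.
Both addends are non-negative but the stored result is negative: signed overflow. The true value 108 + 62 = 170 lies outside [-128, 127].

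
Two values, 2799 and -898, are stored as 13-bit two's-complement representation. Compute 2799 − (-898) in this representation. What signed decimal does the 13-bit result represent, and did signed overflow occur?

2799 → 0101011101111
-898 → 1110001111110
Subtract via negate-and-add: invert 1110001111110 + 1 = 0001110000010 (i.e. 898).
  0101011101111
+ 0001110000010
= 0111001110001
Result 0111001110001: MSB = 0 → value 3697.
Both addends (after negating the subtrahend) are non-negative and so is the stored result: no signed overflow.

3697; no overflow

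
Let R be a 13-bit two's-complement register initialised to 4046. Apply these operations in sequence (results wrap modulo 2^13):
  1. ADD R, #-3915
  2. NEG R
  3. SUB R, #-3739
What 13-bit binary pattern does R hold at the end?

0111000011000

Start: R = 4046 = 0111111001110.
R = 4046 + (-3915) = 131 = 0000010000011
R = −(131) = -131 = 1111101111101
R = -131 − (-3739) = 3608 = 0111000011000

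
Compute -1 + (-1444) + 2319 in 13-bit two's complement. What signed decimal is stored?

-1 + (-1444) = -1445 (1101001011011)
-1445 + 2319 = 874 (0001101101010)

874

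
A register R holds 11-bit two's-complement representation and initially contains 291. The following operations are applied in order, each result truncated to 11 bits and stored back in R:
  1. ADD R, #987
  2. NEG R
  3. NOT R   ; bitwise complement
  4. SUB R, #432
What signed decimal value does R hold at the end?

845

Start: R = 291 = 00100100011.
R = 291 + 987 = 1278; wraps to -770 = 10011111110
R = −(-770) = 770 = 01100000010
R = NOT 01100000010 = 10011111101 = -771
R = -771 − 432 = -1203; wraps to 845 = 01101001101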